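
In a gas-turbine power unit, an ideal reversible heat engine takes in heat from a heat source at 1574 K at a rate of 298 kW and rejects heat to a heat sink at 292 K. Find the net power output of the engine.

Ẇ ≈ 243 kW

η_rev = 1 − T_C/T_H = 1 − 292.00/1574.00 = 0.8145.
W = η·Q_H = 0.8145 × 298 = 243 kW.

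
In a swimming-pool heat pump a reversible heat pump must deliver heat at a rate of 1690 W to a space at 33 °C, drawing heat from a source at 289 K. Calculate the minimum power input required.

Ẇ_in ≈ 94.67 W

T_H = 33 °C → 33 + 273.15 = 306.15 K.
For a reversible heat pump, COP_HP = T_H/(T_H − T_C) = 306.15/17.15 = 17.8513.
W = Q_H/COP_HP = 1690/17.8513 = 94.67 W.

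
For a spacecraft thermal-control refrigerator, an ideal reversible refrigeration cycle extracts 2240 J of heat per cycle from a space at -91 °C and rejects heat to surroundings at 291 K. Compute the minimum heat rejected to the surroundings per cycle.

Q_H ≈ 3579 J

T_C = -91 °C → -91 + 273.15 = 182.15 K.
For a reversible cycle Q_H/Q_C = T_H/T_C, so Q_H = Q_C·T_H/T_C = 2240 × 291.00/182.15 = 3579 J.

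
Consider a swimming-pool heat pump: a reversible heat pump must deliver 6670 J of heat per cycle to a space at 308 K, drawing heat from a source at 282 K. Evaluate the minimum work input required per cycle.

W_in ≈ 563 J

For a reversible heat pump, COP_HP = T_H/(T_H − T_C) = 308.00/26.00 = 11.8462.
W = Q_H/COP_HP = 6670/11.8462 = 563 J.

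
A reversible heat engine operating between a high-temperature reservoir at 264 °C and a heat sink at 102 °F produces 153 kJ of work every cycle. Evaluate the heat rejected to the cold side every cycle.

T_H = 264 °C → 264 + 273.15 = 537.15 K.
T_C = 102 °F → (102 − 32) × 5/9 = 38.89 °C = 312.04 K.
Since the cycle is reversible, η = 1 − T_C/T_H = 1 − 312.04/537.15 = 0.4191.
Since Q_C/Q_H = T_C/T_H and Q_H = W/η, Q_C = W·T_C/(T_H − T_C) = 153 × 312.04/225.11 = 212 kJ.

Q_C ≈ 212 kJ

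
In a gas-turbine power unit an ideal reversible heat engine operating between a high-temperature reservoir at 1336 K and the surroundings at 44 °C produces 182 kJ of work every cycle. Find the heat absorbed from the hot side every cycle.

Q_H ≈ 239 kJ

T_C = 44 °C → 44 + 273.15 = 317.15 K.
η_rev = 1 − T_C/T_H = 1 − 317.15/1336.00 = 0.7626.
Q_H = W/η = 182/0.7626 = 239 kJ.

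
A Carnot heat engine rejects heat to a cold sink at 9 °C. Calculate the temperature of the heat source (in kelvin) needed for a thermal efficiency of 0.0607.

T_H ≈ 300 K

T_C = 9 °C → 9 + 273.15 = 282.15 K.
From η = 1 − T_C/T_H, solving for T_H gives T_H = T_C/(1 − η) = 282.15/(1 − 0.0607) = 300 K.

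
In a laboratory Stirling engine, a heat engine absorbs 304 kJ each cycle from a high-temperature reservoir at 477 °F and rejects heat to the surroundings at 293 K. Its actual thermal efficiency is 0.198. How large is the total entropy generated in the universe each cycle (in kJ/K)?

T_H = 477 °F → (477 − 32) × 5/9 = 247.22 °C = 520.37 K.
W = η·Q_H = 0.198 × 304 = 60.19 kJ, so Q_C = Q_H − W = 243.8 kJ.
The hot reservoir loses entropy Q_H/T_H = 304/520.37 = 0.5842 kJ/K; the cold reservoir gains Q_C/T_C = 243.8/293.00 = 0.8321 kJ/K.
ΔS_univ = −Q_H/T_H + Q_C/T_C = 0.248 kJ/K (> 0, since η = 0.198 < η_Carnot = 0.437).

ΔS_univ ≈ 0.248 kJ/K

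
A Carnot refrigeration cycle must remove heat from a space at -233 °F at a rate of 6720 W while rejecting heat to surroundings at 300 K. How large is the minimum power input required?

T_C = -233 °F → (-233 − 32) × 5/9 = -147.22 °C = 125.93 K.
For a reversible refrigerator, COP_R = T_C/(T_H − T_C) = 125.93/174.07 = 0.7234.
W = Q_C/COP_R = 6720/0.7234 = 9290 W.

Ẇ_in ≈ 9290 W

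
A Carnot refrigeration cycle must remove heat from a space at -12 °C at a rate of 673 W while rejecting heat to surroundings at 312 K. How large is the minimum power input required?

Ẇ_in ≈ 131.0 W

T_C = -12 °C → -12 + 273.15 = 261.15 K.
The reversible coefficient of performance is COP_R = T_C/(T_H − T_C) = 261.15/50.85 = 5.1357.
W = Q_C/COP_R = 673/5.1357 = 131.0 W.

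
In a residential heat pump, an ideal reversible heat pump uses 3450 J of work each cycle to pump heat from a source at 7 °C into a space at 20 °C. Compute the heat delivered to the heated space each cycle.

Q_H ≈ 77800 J

T_H = 20 °C → 20 + 273.15 = 293.15 K.
T_C = 7 °C → 7 + 273.15 = 280.15 K.
Reversible heating COP: COP_HP = T_H/(T_H − T_C) = 293.15/13.00 = 22.5500.
Q_H = COP_HP · W = 22.5500 × 3450 = 77800 J.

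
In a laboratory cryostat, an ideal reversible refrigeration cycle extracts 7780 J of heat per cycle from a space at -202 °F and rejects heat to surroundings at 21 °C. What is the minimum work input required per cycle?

T_H = 21 °C → 21 + 273.15 = 294.15 K.
T_C = -202 °F → (-202 − 32) × 5/9 = -130.00 °C = 143.15 K.
The reversible coefficient of performance is COP_R = T_C/(T_H − T_C) = 143.15/151.00 = 0.9480.
W = Q_C/COP_R = 7780/0.9480 = 8210 J.

W_in ≈ 8210 J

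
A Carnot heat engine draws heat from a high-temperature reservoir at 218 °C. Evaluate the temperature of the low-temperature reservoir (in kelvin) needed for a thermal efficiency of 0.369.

T_C ≈ 310 K

T_H = 218 °C → 218 + 273.15 = 491.15 K.
From η = 1 − T_C/T_H, T_C = T_H·(1 − η) = 491.15 × (1 − 0.369) = 310 K.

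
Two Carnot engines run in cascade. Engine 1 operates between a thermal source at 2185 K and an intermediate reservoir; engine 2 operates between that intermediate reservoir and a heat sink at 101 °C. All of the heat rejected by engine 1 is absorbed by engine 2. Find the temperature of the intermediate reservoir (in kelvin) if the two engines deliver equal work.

T_C = 101 °C → 101 + 273.15 = 374.15 K.
For reversible stages Q_m = Q_H·(T_m/T_H). Setting W₁ = Q_H(1 − T_m/T_H) equal to W₂ = Q_m(1 − T_C/T_m) = Q_H·(T_m − T_C)/T_H gives T_H − T_m = T_m − T_C, so T_m = (T_H + T_C)/2 = (2185.00 + 374.15)/2 = 1280 K.

T_m ≈ 1280 K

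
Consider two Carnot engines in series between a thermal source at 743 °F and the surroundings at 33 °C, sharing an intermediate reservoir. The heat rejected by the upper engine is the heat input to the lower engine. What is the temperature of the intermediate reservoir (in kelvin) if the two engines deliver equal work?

T_m ≈ 487.1 K

T_H = 743 °F → (743 − 32) × 5/9 = 395.00 °C = 668.15 K.
T_C = 33 °C → 33 + 273.15 = 306.15 K.
For reversible stages Q_m = Q_H·(T_m/T_H). Setting W₁ = Q_H(1 − T_m/T_H) equal to W₂ = Q_m(1 − T_C/T_m) = Q_H·(T_m − T_C)/T_H gives T_H − T_m = T_m − T_C, so T_m = (T_H + T_C)/2 = (668.15 + 306.15)/2 = 487.1 K.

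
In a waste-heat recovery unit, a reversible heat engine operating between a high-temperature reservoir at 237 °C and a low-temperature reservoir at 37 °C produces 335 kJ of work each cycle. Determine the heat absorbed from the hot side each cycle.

T_H = 237 °C → 237 + 273.15 = 510.15 K.
T_C = 37 °C → 37 + 273.15 = 310.15 K.
For a reversible engine, η = 1 − T_C/T_H = 1 − 310.15/510.15 = 0.3920.
Q_H = W/η = 335/0.3920 = 855 kJ.

Q_H ≈ 855 kJ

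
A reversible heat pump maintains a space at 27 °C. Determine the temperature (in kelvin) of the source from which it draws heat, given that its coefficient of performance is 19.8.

T_C ≈ 285.0 K

T_H = 27 °C → 27 + 273.15 = 300.15 K.
COP_HP = T_H/(T_H − T_C) ⇒ T_C = T_H·(COP_HP − 1)/COP_HP = 300.15 × (19.8 − 1)/19.8 = 285.0 K.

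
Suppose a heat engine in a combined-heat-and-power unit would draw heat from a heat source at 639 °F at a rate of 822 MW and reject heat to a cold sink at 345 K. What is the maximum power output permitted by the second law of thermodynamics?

T_H = 639 °F → (639 − 32) × 5/9 = 337.22 °C = 610.37 K.
By the Carnot theorem, η_max = 1 − T_C/T_H = 1 − 345.00/610.37 = 0.4348.
W_max = η_max · Q_H = 0.4348 × 822 = 357 MW.

Ẇ_max ≈ 357 MW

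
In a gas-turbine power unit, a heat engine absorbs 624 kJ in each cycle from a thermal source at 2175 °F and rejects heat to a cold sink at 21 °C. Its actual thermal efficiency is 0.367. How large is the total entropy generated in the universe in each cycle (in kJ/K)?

ΔS_univ ≈ 0.917 kJ/K

T_H = 2175 °F → (2175 − 32) × 5/9 = 1190.56 °C = 1463.71 K.
T_C = 21 °C → 21 + 273.15 = 294.15 K.
W = η·Q_H = 0.367 × 624 = 229.0 kJ, so Q_C = Q_H − W = 395.0 kJ.
Reservoir entropy changes: ΔS_H = −Q_H/T_H = −624/1463.71 = -0.4263 kJ/K and ΔS_C = +Q_C/T_C = 395.0/294.15 = 1.343 kJ/K.
ΔS_univ = −Q_H/T_H + Q_C/T_C = 0.917 kJ/K (> 0, since η = 0.367 < η_Carnot = 0.799).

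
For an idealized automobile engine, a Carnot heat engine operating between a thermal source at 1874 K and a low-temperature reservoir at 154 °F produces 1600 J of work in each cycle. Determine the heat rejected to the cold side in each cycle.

T_C = 154 °F → (154 − 32) × 5/9 = 67.78 °C = 340.93 K.
η_rev = 1 − T_C/T_H = 1 − 340.93/1874.00 = 0.8181.
Since Q_C/Q_H = T_C/T_H and Q_H = W/η, Q_C = W·T_C/(T_H − T_C) = 1600 × 340.93/1533.07 = 355.8 J.

Q_C ≈ 355.8 J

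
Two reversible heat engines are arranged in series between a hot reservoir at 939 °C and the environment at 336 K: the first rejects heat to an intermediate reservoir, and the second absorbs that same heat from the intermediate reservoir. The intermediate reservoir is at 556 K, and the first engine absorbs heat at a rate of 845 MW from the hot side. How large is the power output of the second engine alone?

T_H = 939 °C → 939 + 273.15 = 1212.15 K.
Heat entering the second stage: Q_m = Q_H·(T_m/T_H) = 845 × 556.00/1212.15 = 388 MW.
Second-stage efficiency η₂ = 1 − T_C/T_m = 1 − 336.00/556.00 = 0.3957, so W₂ = η₂·Q_m = 153 MW.

Ẇ₂ ≈ 153 MW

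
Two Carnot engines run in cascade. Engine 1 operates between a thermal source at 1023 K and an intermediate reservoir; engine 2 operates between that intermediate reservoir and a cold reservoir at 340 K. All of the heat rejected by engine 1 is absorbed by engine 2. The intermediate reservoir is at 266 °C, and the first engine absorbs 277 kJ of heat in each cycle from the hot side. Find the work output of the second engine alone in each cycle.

W₂ ≈ 53.9 kJ

T_m = 266 °C → 266 + 273.15 = 539.15 K.
Heat entering the second stage: Q_m = Q_H·(T_m/T_H) = 277 × 539.15/1023.00 = 146 kJ.
Second-stage efficiency η₂ = 1 − T_C/T_m = 1 − 340.00/539.15 = 0.3694, so W₂ = η₂·Q_m = 53.9 kJ.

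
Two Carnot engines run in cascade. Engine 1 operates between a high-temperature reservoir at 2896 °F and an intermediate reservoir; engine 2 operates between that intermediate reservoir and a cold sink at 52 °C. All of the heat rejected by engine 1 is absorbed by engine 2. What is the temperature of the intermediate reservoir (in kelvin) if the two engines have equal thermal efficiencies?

T_m ≈ 778.6 K

T_H = 2896 °F → (2896 − 32) × 5/9 = 1591.11 °C = 1864.26 K.
T_C = 52 °C → 52 + 273.15 = 325.15 K.
Equal efficiencies require 1 − T_m/T_H = 1 − T_C/T_m, i.e. T_m/T_H = T_C/T_m, so T_m = √(T_H·T_C) = √(1864.26 × 325.15) = 778.6 K.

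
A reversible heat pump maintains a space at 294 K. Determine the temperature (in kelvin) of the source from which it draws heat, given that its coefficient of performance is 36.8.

T_C ≈ 286 K

COP_HP = T_H/(T_H − T_C) ⇒ T_C = T_H·(COP_HP − 1)/COP_HP = 294.00 × (36.8 − 1)/36.8 = 286 K.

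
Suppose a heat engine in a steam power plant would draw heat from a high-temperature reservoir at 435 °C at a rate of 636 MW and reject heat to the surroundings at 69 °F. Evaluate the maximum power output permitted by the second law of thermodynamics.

Ẇ_max ≈ 372 MW

T_H = 435 °C → 435 + 273.15 = 708.15 K.
T_C = 69 °F → (69 − 32) × 5/9 = 20.56 °C = 293.71 K.
No engine can exceed the Carnot limit: η_max = 1 − T_C/T_H = 1 − 293.71/708.15 = 0.5852.
W_max = η_max · Q_H = 0.5852 × 636 = 372 MW.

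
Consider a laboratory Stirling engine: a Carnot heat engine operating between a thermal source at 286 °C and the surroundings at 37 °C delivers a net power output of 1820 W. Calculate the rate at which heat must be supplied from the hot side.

Q̇_H ≈ 4090 W

T_H = 286 °C → 286 + 273.15 = 559.15 K.
T_C = 37 °C → 37 + 273.15 = 310.15 K.
η_rev = 1 − T_C/T_H = 1 − 310.15/559.15 = 0.4453.
Q_H = W/η = 1820/0.4453 = 4090 W.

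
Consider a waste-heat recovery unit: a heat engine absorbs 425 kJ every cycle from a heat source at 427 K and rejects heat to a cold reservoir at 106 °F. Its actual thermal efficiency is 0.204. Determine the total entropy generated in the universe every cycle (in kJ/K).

T_C = 106 °F → (106 − 32) × 5/9 = 41.11 °C = 314.26 K.
W = η·Q_H = 0.204 × 425 = 86.70 kJ, so Q_C = Q_H − W = 338.3 kJ.
Entropy balance on the reservoirs: −Q_H/T_H = -0.9953 kJ/K, +Q_C/T_C = 1.076 kJ/K.
ΔS_univ = −Q_H/T_H + Q_C/T_C = 0.0812 kJ/K (> 0, since η = 0.204 < η_Carnot = 0.264).

ΔS_univ ≈ 0.0812 kJ/K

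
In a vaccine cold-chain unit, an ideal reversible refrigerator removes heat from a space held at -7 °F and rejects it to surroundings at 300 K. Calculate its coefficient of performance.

T_C = -7 °F → (-7 − 32) × 5/9 = -21.67 °C = 251.48 K.
COP_R = T_C/(T_H − T_C) = 251.48/(300.00 − 251.48) = 5.183.

COP_R ≈ 5.183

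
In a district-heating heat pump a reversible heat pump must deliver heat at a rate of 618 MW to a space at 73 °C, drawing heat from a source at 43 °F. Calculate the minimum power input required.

T_H = 73 °C → 73 + 273.15 = 346.15 K.
T_C = 43 °F → (43 − 32) × 5/9 = 6.11 °C = 279.26 K.
COP_HP = T_H/(T_H − T_C) = 346.15/66.89 = 5.1750.
W = Q_H/COP_HP = 618/5.1750 = 119.4 MW.

Ẇ_in ≈ 119.4 MW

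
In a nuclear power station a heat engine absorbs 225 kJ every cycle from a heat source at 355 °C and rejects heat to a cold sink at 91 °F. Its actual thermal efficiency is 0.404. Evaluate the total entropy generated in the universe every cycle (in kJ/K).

ΔS_univ ≈ 0.08014 kJ/K

T_H = 355 °C → 355 + 273.15 = 628.15 K.
T_C = 91 °F → (91 − 32) × 5/9 = 32.78 °C = 305.93 K.
W = η·Q_H = 0.404 × 225 = 90.90 kJ, so Q_C = Q_H − W = 134.1 kJ.
Entropy balance on the reservoirs: −Q_H/T_H = -0.3582 kJ/K, +Q_C/T_C = 0.4383 kJ/K.
ΔS_univ = −Q_H/T_H + Q_C/T_C = 0.08014 kJ/K (> 0, since η = 0.404 < η_Carnot = 0.513).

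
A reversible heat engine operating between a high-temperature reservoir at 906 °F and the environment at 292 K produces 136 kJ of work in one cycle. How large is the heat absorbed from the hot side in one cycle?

Q_H ≈ 221 kJ

T_H = 906 °F → (906 − 32) × 5/9 = 485.56 °C = 758.71 K.
η_rev = 1 − T_C/T_H = 1 − 292.00/758.71 = 0.6151.
Q_H = W/η = 136/0.6151 = 221 kJ.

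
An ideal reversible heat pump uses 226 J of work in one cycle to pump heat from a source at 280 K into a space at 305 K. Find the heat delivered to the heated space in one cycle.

The Carnot heat-pump COP is COP_HP = T_H/(T_H − T_C) = 305.00/25.00 = 12.2000.
Q_H = COP_HP · W = 12.2000 × 226 = 2757 J.

Q_H ≈ 2757 J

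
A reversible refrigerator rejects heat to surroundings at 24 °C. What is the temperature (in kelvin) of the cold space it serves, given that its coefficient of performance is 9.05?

T_H = 24 °C → 24 + 273.15 = 297.15 K.
COP_R = T_C/(T_H − T_C) ⇒ T_C = T_H·COP_R/(1 + COP_R) = 297.15 × 9.05/(1 + 9.05) = 268 K.

T_C ≈ 268 K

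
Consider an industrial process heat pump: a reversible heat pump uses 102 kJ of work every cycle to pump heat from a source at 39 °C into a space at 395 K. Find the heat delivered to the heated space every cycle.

Q_H ≈ 486 kJ

T_C = 39 °C → 39 + 273.15 = 312.15 K.
COP_HP = T_H/(T_H − T_C) = 395.00/82.85 = 4.7677.
Q_H = COP_HP · W = 4.7677 × 102 = 486 kJ.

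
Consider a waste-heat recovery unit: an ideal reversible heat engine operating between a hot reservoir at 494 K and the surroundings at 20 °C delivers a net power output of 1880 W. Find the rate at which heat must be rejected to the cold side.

Q̇_C ≈ 2744 W

T_C = 20 °C → 20 + 273.15 = 293.15 K.
Carnot efficiency: η = 1 − T_C/T_H = 1 − 293.15/494.00 = 0.4066.
Since Q_C/Q_H = T_C/T_H and Q_H = W/η, Q_C = W·T_C/(T_H − T_C) = 1880 × 293.15/200.85 = 2744 W.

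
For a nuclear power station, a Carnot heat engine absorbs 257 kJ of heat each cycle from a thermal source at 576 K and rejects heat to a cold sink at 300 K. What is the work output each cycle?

W ≈ 123 kJ

The Carnot efficiency is η = 1 − T_C/T_H = 1 − 300.00/576.00 = 0.4792.
W = η·Q_H = 0.4792 × 257 = 123 kJ.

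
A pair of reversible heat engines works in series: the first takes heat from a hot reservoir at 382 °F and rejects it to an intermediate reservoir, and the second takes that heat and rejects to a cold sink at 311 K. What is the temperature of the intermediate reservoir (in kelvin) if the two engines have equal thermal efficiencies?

T_m ≈ 381.3 K

T_H = 382 °F → (382 − 32) × 5/9 = 194.44 °C = 467.59 K.
Equal efficiencies require 1 − T_m/T_H = 1 − T_C/T_m, i.e. T_m/T_H = T_C/T_m, so T_m = √(T_H·T_C) = √(467.59 × 311.00) = 381.3 K.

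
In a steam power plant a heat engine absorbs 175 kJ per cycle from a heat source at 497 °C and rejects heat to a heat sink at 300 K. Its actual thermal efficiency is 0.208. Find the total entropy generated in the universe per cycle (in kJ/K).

ΔS_univ ≈ 0.235 kJ/K

T_H = 497 °C → 497 + 273.15 = 770.15 K.
W = η·Q_H = 0.208 × 175 = 36.40 kJ, so Q_C = Q_H − W = 138.6 kJ.
Reservoir entropy changes: ΔS_H = −Q_H/T_H = −175/770.15 = -0.2272 kJ/K and ΔS_C = +Q_C/T_C = 138.6/300.00 = 0.4620 kJ/K.
ΔS_univ = −Q_H/T_H + Q_C/T_C = 0.235 kJ/K (> 0, since η = 0.208 < η_Carnot = 0.610).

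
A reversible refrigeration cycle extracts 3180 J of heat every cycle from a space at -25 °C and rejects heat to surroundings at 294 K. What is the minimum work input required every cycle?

W_in ≈ 588 J

T_C = -25 °C → -25 + 273.15 = 248.15 K.
For a reversible refrigerator, COP_R = T_C/(T_H − T_C) = 248.15/45.85 = 5.4122.
W = Q_C/COP_R = 3180/5.4122 = 588 J.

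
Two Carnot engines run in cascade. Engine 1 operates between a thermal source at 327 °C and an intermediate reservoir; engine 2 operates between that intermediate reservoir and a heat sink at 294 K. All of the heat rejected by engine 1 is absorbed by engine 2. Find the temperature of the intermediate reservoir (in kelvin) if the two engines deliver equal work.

T_H = 327 °C → 327 + 273.15 = 600.15 K.
For reversible stages Q_m = Q_H·(T_m/T_H). Setting W₁ = Q_H(1 − T_m/T_H) equal to W₂ = Q_m(1 − T_C/T_m) = Q_H·(T_m − T_C)/T_H gives T_H − T_m = T_m − T_C, so T_m = (T_H + T_C)/2 = (600.15 + 294.00)/2 = 447 K.

T_m ≈ 447 K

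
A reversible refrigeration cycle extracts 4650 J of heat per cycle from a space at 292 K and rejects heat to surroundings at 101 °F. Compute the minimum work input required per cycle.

W_in ≈ 310.3 J

T_H = 101 °F → (101 − 32) × 5/9 = 38.33 °C = 311.48 K.
For a reversible refrigerator, COP_R = T_C/(T_H − T_C) = 292.00/19.48 = 14.9872.
W = Q_C/COP_R = 4650/14.9872 = 310.3 J.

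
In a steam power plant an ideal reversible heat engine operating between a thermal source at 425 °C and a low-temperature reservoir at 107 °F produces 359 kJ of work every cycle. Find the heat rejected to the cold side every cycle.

Q_C ≈ 294.8 kJ

T_H = 425 °C → 425 + 273.15 = 698.15 K.
T_C = 107 °F → (107 − 32) × 5/9 = 41.67 °C = 314.82 K.
Carnot efficiency: η = 1 − T_C/T_H = 1 − 314.82/698.15 = 0.5491.
Since Q_C/Q_H = T_C/T_H and Q_H = W/η, Q_C = W·T_C/(T_H − T_C) = 359 × 314.82/383.33 = 294.8 kJ.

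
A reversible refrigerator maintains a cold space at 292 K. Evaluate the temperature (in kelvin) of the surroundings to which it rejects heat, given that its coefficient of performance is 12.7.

COP_R = T_C/(T_H − T_C) ⇒ T_H = T_C·(1 + 1/COP_R) = 292.00 × (1 + 1/12.7) = 315.0 K.

T_H ≈ 315.0 K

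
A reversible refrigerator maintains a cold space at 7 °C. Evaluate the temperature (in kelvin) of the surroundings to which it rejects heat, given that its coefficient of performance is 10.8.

T_H ≈ 306 K

T_C = 7 °C → 7 + 273.15 = 280.15 K.
COP_R = T_C/(T_H − T_C) ⇒ T_H = T_C·(1 + 1/COP_R) = 280.15 × (1 + 1/10.8) = 306 K.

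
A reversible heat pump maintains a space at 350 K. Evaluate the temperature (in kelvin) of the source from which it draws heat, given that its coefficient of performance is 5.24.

COP_HP = T_H/(T_H − T_C) ⇒ T_C = T_H·(COP_HP − 1)/COP_HP = 350.00 × (5.24 − 1)/5.24 = 283.2 K.

T_C ≈ 283.2 K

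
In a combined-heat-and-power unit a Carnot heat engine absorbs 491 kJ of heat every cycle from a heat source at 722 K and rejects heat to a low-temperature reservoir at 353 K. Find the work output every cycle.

W ≈ 251 kJ

Carnot efficiency: η = 1 − T_C/T_H = 1 − 353.00/722.00 = 0.5111.
W = η·Q_H = 0.5111 × 491 = 251 kJ.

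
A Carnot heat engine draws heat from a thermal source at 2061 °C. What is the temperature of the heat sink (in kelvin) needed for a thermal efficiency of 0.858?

T_C ≈ 331 K

T_H = 2061 °C → 2061 + 273.15 = 2334.15 K.
From η = 1 − T_C/T_H, T_C = T_H·(1 − η) = 2334.15 × (1 − 0.858) = 331 K.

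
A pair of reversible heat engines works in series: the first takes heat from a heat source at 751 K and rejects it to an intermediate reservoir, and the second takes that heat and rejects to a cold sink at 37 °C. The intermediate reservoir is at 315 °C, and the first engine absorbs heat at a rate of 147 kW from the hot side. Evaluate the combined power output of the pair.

T_C = 37 °C → 37 + 273.15 = 310.15 K.
Two reversible stages in series are equivalent to a single Carnot engine between T_H and T_C, so η_total = 1 − T_C/T_H = 1 − 310.15/751.00 = 0.5870.
W_total = η_total · Q_H = 0.5870 × 147 = 86.29 kW.

Ẇ_total ≈ 86.29 kW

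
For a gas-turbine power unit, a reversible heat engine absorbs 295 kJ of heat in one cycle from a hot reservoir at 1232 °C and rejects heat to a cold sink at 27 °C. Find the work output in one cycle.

W ≈ 236 kJ

T_H = 1232 °C → 1232 + 273.15 = 1505.15 K.
T_C = 27 °C → 27 + 273.15 = 300.15 K.
For a reversible engine, η = 1 − T_C/T_H = 1 − 300.15/1505.15 = 0.8006.
W = η·Q_H = 0.8006 × 295 = 236 kJ.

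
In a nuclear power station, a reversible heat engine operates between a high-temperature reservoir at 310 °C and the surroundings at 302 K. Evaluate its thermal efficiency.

T_H = 310 °C → 310 + 273.15 = 583.15 K.
Carnot efficiency: η = 1 − T_C/T_H = 1 − 302.00/583.15 = 0.4821.

η ≈ 0.4821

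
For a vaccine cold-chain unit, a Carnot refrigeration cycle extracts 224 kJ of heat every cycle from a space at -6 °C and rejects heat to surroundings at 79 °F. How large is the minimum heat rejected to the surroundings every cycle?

Q_H ≈ 250.9 kJ

T_H = 79 °F → (79 − 32) × 5/9 = 26.11 °C = 299.26 K.
T_C = -6 °C → -6 + 273.15 = 267.15 K.
For a reversible cycle Q_H/Q_C = T_H/T_C, so Q_H = Q_C·T_H/T_C = 224 × 299.26/267.15 = 250.9 kJ.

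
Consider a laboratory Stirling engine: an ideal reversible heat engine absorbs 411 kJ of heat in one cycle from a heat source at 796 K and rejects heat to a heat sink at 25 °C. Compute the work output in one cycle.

W ≈ 257 kJ

T_C = 25 °C → 25 + 273.15 = 298.15 K.
For a reversible engine, η = 1 − T_C/T_H = 1 − 298.15/796.00 = 0.6254.
W = η·Q_H = 0.6254 × 411 = 257 kJ.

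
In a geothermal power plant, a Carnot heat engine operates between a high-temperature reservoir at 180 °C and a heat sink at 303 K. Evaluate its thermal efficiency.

T_H = 180 °C → 180 + 273.15 = 453.15 K.
For a reversible engine, η = 1 − T_C/T_H = 1 − 303.00/453.15 = 0.3313.

η ≈ 0.3313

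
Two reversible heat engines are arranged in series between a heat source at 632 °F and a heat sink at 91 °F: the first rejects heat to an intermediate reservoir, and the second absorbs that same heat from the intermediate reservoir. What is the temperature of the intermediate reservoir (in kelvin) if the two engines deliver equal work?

T_m ≈ 456 K

T_H = 632 °F → (632 − 32) × 5/9 = 333.33 °C = 606.48 K.
T_C = 91 °F → (91 − 32) × 5/9 = 32.78 °C = 305.93 K.
For reversible stages Q_m = Q_H·(T_m/T_H). Setting W₁ = Q_H(1 − T_m/T_H) equal to W₂ = Q_m(1 − T_C/T_m) = Q_H·(T_m − T_C)/T_H gives T_H − T_m = T_m − T_C, so T_m = (T_H + T_C)/2 = (606.48 + 305.93)/2 = 456 K.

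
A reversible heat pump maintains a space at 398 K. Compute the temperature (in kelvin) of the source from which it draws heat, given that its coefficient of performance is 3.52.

COP_HP = T_H/(T_H − T_C) ⇒ T_C = T_H·(COP_HP − 1)/COP_HP = 398.00 × (3.52 − 1)/3.52 = 285 K.

T_C ≈ 285 K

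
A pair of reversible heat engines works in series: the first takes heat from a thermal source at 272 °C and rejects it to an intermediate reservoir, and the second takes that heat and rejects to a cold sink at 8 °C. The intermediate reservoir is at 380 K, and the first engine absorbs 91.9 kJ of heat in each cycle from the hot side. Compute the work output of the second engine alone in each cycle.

W₂ ≈ 16.7 kJ

T_H = 272 °C → 272 + 273.15 = 545.15 K.
T_C = 8 °C → 8 + 273.15 = 281.15 K.
Heat entering the second stage: Q_m = Q_H·(T_m/T_H) = 91.9 × 380.00/545.15 = 64.1 kJ.
Second-stage efficiency η₂ = 1 − T_C/T_m = 1 − 281.15/380.00 = 0.2601, so W₂ = η₂·Q_m = 16.7 kJ.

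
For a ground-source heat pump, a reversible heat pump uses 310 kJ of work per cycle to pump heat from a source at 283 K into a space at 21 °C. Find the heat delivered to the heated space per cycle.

T_H = 21 °C → 21 + 273.15 = 294.15 K.
Reversible heating COP: COP_HP = T_H/(T_H − T_C) = 294.15/11.15 = 26.3812.
Q_H = COP_HP · W = 26.3812 × 310 = 8180 kJ.

Q_H ≈ 8180 kJ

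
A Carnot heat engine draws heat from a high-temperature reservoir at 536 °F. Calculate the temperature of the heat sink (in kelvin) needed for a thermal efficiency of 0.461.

T_H = 536 °F → (536 − 32) × 5/9 = 280.00 °C = 553.15 K.
From η = 1 − T_C/T_H, T_C = T_H·(1 − η) = 553.15 × (1 − 0.461) = 298.1 K.

T_C ≈ 298.1 K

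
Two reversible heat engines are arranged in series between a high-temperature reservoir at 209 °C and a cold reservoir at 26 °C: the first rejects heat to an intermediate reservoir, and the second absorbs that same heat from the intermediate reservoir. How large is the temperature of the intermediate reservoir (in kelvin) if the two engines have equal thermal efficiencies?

T_m ≈ 380 K

T_H = 209 °C → 209 + 273.15 = 482.15 K.
T_C = 26 °C → 26 + 273.15 = 299.15 K.
Equal efficiencies require 1 − T_m/T_H = 1 − T_C/T_m, i.e. T_m/T_H = T_C/T_m, so T_m = √(T_H·T_C) = √(482.15 × 299.15) = 380 K.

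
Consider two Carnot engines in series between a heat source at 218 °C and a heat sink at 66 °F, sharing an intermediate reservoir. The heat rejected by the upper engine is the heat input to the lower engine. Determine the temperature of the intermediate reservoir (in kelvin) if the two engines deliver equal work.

T_m ≈ 392 K

T_H = 218 °C → 218 + 273.15 = 491.15 K.
T_C = 66 °F → (66 − 32) × 5/9 = 18.89 °C = 292.04 K.
For reversible stages Q_m = Q_H·(T_m/T_H). Setting W₁ = Q_H(1 − T_m/T_H) equal to W₂ = Q_m(1 − T_C/T_m) = Q_H·(T_m − T_C)/T_H gives T_H − T_m = T_m − T_C, so T_m = (T_H + T_C)/2 = (491.15 + 292.04)/2 = 392 K.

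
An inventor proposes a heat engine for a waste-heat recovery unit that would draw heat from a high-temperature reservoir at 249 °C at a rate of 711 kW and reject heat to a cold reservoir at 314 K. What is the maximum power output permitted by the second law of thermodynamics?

Ẇ_max ≈ 283 kW

T_H = 249 °C → 249 + 273.15 = 522.15 K.
No engine can exceed the Carnot limit: η_max = 1 − T_C/T_H = 1 − 314.00/522.15 = 0.3986.
W_max = η_max · Q_H = 0.3986 × 711 = 283 kW.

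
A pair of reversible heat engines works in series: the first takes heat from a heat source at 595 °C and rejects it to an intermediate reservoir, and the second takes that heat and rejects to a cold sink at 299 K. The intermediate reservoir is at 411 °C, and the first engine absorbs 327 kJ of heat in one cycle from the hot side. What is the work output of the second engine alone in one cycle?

W₂ ≈ 145 kJ

T_H = 595 °C → 595 + 273.15 = 868.15 K.
T_m = 411 °C → 411 + 273.15 = 684.15 K.
Heat entering the second stage: Q_m = Q_H·(T_m/T_H) = 327 × 684.15/868.15 = 258 kJ.
Second-stage efficiency η₂ = 1 − T_C/T_m = 1 − 299.00/684.15 = 0.5630, so W₂ = η₂·Q_m = 145 kJ.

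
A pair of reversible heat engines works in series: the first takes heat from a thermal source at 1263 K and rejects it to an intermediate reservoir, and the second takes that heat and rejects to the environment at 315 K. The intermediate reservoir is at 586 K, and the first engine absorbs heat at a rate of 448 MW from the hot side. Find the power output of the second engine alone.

Heat entering the second stage: Q_m = Q_H·(T_m/T_H) = 448 × 586.00/1263.00 = 208 MW.
Second-stage efficiency η₂ = 1 − T_C/T_m = 1 − 315.00/586.00 = 0.4625, so W₂ = η₂·Q_m = 96.1 MW.

Ẇ₂ ≈ 96.1 MW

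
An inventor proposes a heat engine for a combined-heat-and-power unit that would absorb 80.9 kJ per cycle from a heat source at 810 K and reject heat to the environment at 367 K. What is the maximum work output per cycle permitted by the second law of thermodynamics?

The upper bound on efficiency is η_max = 1 − T_C/T_H = 1 − 367.00/810.00 = 0.5469.
W_max = η_max · Q_H = 0.5469 × 80.9 = 44.2 kJ.

W_max ≈ 44.2 kJ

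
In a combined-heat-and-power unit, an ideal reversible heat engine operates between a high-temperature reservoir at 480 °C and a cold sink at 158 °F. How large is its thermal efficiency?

η ≈ 0.544

T_H = 480 °C → 480 + 273.15 = 753.15 K.
T_C = 158 °F → (158 − 32) × 5/9 = 70.00 °C = 343.15 K.
η_rev = 1 − T_C/T_H = 1 − 343.15/753.15 = 0.544.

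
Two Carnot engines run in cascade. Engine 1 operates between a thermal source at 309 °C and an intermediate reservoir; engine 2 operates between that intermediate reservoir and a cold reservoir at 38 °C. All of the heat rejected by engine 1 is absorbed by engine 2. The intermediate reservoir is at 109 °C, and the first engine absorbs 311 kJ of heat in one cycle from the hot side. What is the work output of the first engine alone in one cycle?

T_H = 309 °C → 309 + 273.15 = 582.15 K.
T_C = 38 °C → 38 + 273.15 = 311.15 K.
T_m = 109 °C → 109 + 273.15 = 382.15 K.
First-stage efficiency η₁ = 1 − T_m/T_H = 1 − 382.15/582.15 = 0.3436.
W₁ = η₁·Q_H = 0.3436 × 311 = 106.8 kJ.

W₁ ≈ 106.8 kJ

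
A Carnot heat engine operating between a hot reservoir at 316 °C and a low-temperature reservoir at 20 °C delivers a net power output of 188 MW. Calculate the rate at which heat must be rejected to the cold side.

T_H = 316 °C → 316 + 273.15 = 589.15 K.
T_C = 20 °C → 20 + 273.15 = 293.15 K.
η_rev = 1 − T_C/T_H = 1 − 293.15/589.15 = 0.5024.
Since Q_C/Q_H = T_C/T_H and Q_H = W/η, Q_C = W·T_C/(T_H − T_C) = 188 × 293.15/296.00 = 186 MW.

Q̇_C ≈ 186 MW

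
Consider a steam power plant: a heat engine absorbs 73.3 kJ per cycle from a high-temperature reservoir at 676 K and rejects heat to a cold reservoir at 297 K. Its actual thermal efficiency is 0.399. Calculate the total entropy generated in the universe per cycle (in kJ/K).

W = η·Q_H = 0.399 × 73.3 = 29.25 kJ, so Q_C = Q_H − W = 44.05 kJ.
Reservoir entropy changes: ΔS_H = −Q_H/T_H = −73.3/676.00 = -0.1084 kJ/K and ΔS_C = +Q_C/T_C = 44.05/297.00 = 0.1483 kJ/K.
ΔS_univ = −Q_H/T_H + Q_C/T_C = 0.03990 kJ/K (> 0, since η = 0.399 < η_Carnot = 0.561).

ΔS_univ ≈ 0.03990 kJ/K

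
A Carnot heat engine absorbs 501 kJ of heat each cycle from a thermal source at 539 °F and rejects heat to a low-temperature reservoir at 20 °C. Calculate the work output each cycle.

T_H = 539 °F → (539 − 32) × 5/9 = 281.67 °C = 554.82 K.
T_C = 20 °C → 20 + 273.15 = 293.15 K.
Carnot efficiency: η = 1 − T_C/T_H = 1 − 293.15/554.82 = 0.4716.
W = η·Q_H = 0.4716 × 501 = 236 kJ.

W ≈ 236 kJ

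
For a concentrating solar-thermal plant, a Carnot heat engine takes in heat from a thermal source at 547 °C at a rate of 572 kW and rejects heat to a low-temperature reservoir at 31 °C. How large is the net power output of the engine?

T_H = 547 °C → 547 + 273.15 = 820.15 K.
T_C = 31 °C → 31 + 273.15 = 304.15 K.
η_rev = 1 − T_C/T_H = 1 − 304.15/820.15 = 0.6292.
W = η·Q_H = 0.6292 × 572 = 360 kW.

Ẇ ≈ 360 kW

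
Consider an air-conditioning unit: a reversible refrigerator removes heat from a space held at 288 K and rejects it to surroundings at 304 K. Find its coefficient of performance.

COP_R ≈ 18.0

The reversible coefficient of performance is COP_R = T_C/(T_H − T_C) = 288.00/(304.00 − 288.00) = 18.0.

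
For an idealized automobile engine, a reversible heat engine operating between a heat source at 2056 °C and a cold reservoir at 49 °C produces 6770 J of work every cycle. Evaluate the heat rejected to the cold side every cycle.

Q_C ≈ 1087 J

T_H = 2056 °C → 2056 + 273.15 = 2329.15 K.
T_C = 49 °C → 49 + 273.15 = 322.15 K.
For a reversible engine, η = 1 − T_C/T_H = 1 − 322.15/2329.15 = 0.8617.
Since Q_C/Q_H = T_C/T_H and Q_H = W/η, Q_C = W·T_C/(T_H − T_C) = 6770 × 322.15/2007.00 = 1087 J.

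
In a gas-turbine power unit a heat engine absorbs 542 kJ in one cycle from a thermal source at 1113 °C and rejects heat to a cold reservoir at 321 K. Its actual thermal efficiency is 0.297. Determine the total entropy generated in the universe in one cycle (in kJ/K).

ΔS_univ ≈ 0.7960 kJ/K

T_H = 1113 °C → 1113 + 273.15 = 1386.15 K.
W = η·Q_H = 0.297 × 542 = 161.0 kJ, so Q_C = Q_H − W = 381.0 kJ.
The hot reservoir loses entropy Q_H/T_H = 542/1386.15 = 0.3910 kJ/K; the cold reservoir gains Q_C/T_C = 381.0/321.00 = 1.187 kJ/K.
ΔS_univ = −Q_H/T_H + Q_C/T_C = 0.7960 kJ/K (> 0, since η = 0.297 < η_Carnot = 0.768).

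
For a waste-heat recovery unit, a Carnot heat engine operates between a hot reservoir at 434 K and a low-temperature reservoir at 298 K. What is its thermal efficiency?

η ≈ 0.313

η_rev = 1 − T_C/T_H = 1 − 298.00/434.00 = 0.313.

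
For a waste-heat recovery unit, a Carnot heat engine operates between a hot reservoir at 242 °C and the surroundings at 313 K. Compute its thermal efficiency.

η ≈ 0.392

T_H = 242 °C → 242 + 273.15 = 515.15 K.
Since the cycle is reversible, η = 1 − T_C/T_H = 1 − 313.00/515.15 = 0.392.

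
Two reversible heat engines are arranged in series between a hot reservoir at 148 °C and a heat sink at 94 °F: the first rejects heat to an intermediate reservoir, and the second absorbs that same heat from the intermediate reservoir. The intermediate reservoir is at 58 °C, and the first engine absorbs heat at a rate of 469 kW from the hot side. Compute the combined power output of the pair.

T_H = 148 °C → 148 + 273.15 = 421.15 K.
T_C = 94 °F → (94 − 32) × 5/9 = 34.44 °C = 307.59 K.
Two reversible stages in series are equivalent to a single Carnot engine between T_H and T_C, so η_total = 1 − T_C/T_H = 1 − 307.59/421.15 = 0.2696.
W_total = η_total · Q_H = 0.2696 × 469 = 126 kW.

Ẇ_total ≈ 126 kW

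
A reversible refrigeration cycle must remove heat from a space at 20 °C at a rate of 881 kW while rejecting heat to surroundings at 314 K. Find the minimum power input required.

T_C = 20 °C → 20 + 273.15 = 293.15 K.
Carnot COP: COP_R = T_C/(T_H − T_C) = 293.15/20.85 = 14.0600.
W = Q_C/COP_R = 881/14.0600 = 62.7 kW.

Ẇ_in ≈ 62.7 kW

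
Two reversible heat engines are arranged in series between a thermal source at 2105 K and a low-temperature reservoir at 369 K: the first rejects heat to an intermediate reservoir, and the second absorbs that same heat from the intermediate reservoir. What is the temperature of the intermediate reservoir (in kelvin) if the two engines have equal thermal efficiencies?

Equal efficiencies require 1 − T_m/T_H = 1 − T_C/T_m, i.e. T_m/T_H = T_C/T_m, so T_m = √(T_H·T_C) = √(2105.00 × 369.00) = 881 K.

T_m ≈ 881 K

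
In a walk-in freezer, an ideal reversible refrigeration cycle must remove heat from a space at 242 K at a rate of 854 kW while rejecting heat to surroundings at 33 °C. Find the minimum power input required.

Ẇ_in ≈ 226 kW

T_H = 33 °C → 33 + 273.15 = 306.15 K.
COP_R = T_C/(T_H − T_C) = 242.00/64.15 = 3.7724.
W = Q_C/COP_R = 854/3.7724 = 226 kW.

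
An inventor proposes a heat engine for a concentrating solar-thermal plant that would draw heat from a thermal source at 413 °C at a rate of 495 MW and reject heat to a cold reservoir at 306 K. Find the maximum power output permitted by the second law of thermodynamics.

T_H = 413 °C → 413 + 273.15 = 686.15 K.
The upper bound on efficiency is η_max = 1 − T_C/T_H = 1 − 306.00/686.15 = 0.5540.
W_max = η_max · Q_H = 0.5540 × 495 = 274 MW.

Ẇ_max ≈ 274 MW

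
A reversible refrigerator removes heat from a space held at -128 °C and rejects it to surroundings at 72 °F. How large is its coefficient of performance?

COP_R ≈ 0.9662

T_H = 72 °F → (72 − 32) × 5/9 = 22.22 °C = 295.37 K.
T_C = -128 °C → -128 + 273.15 = 145.15 K.
COP_R = T_C/(T_H − T_C) = 145.15/(295.37 − 145.15) = 0.9662.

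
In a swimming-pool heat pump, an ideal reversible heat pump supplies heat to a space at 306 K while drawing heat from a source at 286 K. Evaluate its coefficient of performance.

COP_HP ≈ 15.3

For a reversible heat pump, COP_HP = T_H/(T_H − T_C) = 306.00/(306.00 − 286.00) = 15.3.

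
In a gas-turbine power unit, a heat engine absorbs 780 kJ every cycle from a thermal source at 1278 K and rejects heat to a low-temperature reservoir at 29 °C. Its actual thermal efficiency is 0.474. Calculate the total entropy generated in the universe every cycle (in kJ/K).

ΔS_univ ≈ 0.748 kJ/K

T_C = 29 °C → 29 + 273.15 = 302.15 K.
W = η·Q_H = 0.474 × 780 = 369.7 kJ, so Q_C = Q_H − W = 410.3 kJ.
Entropy balance on the reservoirs: −Q_H/T_H = -0.6103 kJ/K, +Q_C/T_C = 1.358 kJ/K.
ΔS_univ = −Q_H/T_H + Q_C/T_C = 0.748 kJ/K (> 0, since η = 0.474 < η_Carnot = 0.764).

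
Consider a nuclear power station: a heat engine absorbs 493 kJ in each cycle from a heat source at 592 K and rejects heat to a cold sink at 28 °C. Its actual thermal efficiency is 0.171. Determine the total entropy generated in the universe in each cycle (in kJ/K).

T_C = 28 °C → 28 + 273.15 = 301.15 K.
W = η·Q_H = 0.171 × 493 = 84.30 kJ, so Q_C = Q_H − W = 408.7 kJ.
Entropy balance on the reservoirs: −Q_H/T_H = -0.8328 kJ/K, +Q_C/T_C = 1.357 kJ/K.
ΔS_univ = −Q_H/T_H + Q_C/T_C = 0.5244 kJ/K (> 0, since η = 0.171 < η_Carnot = 0.491).

ΔS_univ ≈ 0.5244 kJ/K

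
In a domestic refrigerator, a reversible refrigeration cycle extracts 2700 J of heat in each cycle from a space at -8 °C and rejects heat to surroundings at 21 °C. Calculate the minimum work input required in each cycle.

W_in ≈ 295 J

T_H = 21 °C → 21 + 273.15 = 294.15 K.
T_C = -8 °C → -8 + 273.15 = 265.15 K.
The reversible coefficient of performance is COP_R = T_C/(T_H − T_C) = 265.15/29.00 = 9.1431.
W = Q_C/COP_R = 2700/9.1431 = 295 J.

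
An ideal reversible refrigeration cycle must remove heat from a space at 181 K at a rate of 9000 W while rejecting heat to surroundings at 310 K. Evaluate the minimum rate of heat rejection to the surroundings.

For a reversible cycle Q_H/Q_C = T_H/T_C, so Q_H = Q_C·T_H/T_C = 9000 × 310.00/181.00 = 15400 W.

Q̇_H ≈ 15400 W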